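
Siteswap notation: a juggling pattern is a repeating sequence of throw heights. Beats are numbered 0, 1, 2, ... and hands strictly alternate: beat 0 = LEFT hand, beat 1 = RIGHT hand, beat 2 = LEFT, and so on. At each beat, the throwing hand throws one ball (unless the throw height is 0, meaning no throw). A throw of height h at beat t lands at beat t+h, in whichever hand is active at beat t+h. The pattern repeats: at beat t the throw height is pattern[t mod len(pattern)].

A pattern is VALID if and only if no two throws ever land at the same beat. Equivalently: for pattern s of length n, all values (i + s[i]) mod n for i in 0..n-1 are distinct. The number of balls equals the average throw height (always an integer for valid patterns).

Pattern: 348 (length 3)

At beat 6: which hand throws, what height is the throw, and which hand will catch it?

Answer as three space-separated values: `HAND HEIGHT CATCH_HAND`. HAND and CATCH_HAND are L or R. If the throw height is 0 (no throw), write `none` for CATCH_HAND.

Beat 6: 6 mod 2 = 0, so hand = L
Throw height = pattern[6 mod 3] = pattern[0] = 3
Lands at beat 6+3=9, 9 mod 2 = 1, so catch hand = R

Answer: L 3 R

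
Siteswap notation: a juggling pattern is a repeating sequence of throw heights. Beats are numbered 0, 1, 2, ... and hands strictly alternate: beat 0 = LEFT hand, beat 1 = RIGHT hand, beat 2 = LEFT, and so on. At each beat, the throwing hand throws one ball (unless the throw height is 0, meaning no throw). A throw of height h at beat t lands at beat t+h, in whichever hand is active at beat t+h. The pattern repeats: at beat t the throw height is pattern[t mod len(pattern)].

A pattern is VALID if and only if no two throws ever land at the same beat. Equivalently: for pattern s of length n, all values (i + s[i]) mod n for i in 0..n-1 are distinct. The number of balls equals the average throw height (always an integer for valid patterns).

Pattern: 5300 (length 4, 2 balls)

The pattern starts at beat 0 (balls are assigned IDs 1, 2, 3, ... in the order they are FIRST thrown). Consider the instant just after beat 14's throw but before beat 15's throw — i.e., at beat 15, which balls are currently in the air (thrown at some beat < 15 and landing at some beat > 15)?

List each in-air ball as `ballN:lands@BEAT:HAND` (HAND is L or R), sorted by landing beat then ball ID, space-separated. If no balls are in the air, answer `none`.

Answer: ball1:lands@16:L ball2:lands@17:R

Derivation:
Beat 0 (L): throw ball1 h=5 -> lands@5:R; in-air after throw: [b1@5:R]
Beat 1 (R): throw ball2 h=3 -> lands@4:L; in-air after throw: [b2@4:L b1@5:R]
Beat 4 (L): throw ball2 h=5 -> lands@9:R; in-air after throw: [b1@5:R b2@9:R]
Beat 5 (R): throw ball1 h=3 -> lands@8:L; in-air after throw: [b1@8:L b2@9:R]
Beat 8 (L): throw ball1 h=5 -> lands@13:R; in-air after throw: [b2@9:R b1@13:R]
Beat 9 (R): throw ball2 h=3 -> lands@12:L; in-air after throw: [b2@12:L b1@13:R]
Beat 12 (L): throw ball2 h=5 -> lands@17:R; in-air after throw: [b1@13:R b2@17:R]
Beat 13 (R): throw ball1 h=3 -> lands@16:L; in-air after throw: [b1@16:L b2@17:R]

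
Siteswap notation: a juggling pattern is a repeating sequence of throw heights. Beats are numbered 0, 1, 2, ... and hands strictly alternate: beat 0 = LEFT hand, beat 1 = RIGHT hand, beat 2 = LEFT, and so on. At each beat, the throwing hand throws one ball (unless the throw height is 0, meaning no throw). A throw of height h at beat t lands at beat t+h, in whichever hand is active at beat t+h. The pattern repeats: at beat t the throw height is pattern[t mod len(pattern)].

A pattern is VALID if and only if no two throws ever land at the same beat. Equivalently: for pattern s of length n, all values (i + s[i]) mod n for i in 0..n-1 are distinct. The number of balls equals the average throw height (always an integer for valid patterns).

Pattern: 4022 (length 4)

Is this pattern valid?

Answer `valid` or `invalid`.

i=0: (i + s[i]) mod n = (0 + 4) mod 4 = 0
i=1: (i + s[i]) mod n = (1 + 0) mod 4 = 1
i=2: (i + s[i]) mod n = (2 + 2) mod 4 = 0
i=3: (i + s[i]) mod n = (3 + 2) mod 4 = 1
Residues: [0, 1, 0, 1], distinct: False

Answer: invalid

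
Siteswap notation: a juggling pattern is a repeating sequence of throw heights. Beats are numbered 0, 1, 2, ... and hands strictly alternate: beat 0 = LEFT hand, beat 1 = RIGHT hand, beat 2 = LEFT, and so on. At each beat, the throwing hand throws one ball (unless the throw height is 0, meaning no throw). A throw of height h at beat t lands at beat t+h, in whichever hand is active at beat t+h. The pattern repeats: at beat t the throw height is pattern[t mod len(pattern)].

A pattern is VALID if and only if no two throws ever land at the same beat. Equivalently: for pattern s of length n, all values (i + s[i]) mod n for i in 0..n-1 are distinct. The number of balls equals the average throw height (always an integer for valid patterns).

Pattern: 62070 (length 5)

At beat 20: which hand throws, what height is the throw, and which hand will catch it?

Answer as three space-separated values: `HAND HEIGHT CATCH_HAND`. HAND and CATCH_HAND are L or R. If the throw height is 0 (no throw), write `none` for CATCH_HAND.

Answer: L 6 L

Derivation:
Beat 20: 20 mod 2 = 0, so hand = L
Throw height = pattern[20 mod 5] = pattern[0] = 6
Lands at beat 20+6=26, 26 mod 2 = 0, so catch hand = L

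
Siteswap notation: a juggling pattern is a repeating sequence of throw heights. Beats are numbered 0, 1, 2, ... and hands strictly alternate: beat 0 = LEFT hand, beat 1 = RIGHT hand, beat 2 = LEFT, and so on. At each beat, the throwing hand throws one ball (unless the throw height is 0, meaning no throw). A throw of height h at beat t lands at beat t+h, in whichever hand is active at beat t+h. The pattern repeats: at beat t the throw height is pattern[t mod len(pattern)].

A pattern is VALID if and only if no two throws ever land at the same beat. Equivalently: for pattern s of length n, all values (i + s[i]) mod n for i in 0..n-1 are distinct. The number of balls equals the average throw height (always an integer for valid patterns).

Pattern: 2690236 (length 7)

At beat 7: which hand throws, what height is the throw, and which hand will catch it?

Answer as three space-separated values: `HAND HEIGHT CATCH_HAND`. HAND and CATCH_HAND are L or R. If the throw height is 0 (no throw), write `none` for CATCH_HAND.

Beat 7: 7 mod 2 = 1, so hand = R
Throw height = pattern[7 mod 7] = pattern[0] = 2
Lands at beat 7+2=9, 9 mod 2 = 1, so catch hand = R

Answer: R 2 R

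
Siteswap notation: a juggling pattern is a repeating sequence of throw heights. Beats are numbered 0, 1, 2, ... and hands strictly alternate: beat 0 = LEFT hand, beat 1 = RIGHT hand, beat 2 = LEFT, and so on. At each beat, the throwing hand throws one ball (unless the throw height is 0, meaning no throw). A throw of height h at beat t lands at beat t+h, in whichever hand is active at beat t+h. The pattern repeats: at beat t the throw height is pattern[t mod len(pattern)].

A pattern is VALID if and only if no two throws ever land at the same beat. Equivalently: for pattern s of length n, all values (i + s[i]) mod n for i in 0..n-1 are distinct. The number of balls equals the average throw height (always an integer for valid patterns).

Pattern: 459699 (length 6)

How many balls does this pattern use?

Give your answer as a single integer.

Pattern = [4, 5, 9, 6, 9, 9], length n = 6
  position 0: throw height = 4, running sum = 4
  position 1: throw height = 5, running sum = 9
  position 2: throw height = 9, running sum = 18
  position 3: throw height = 6, running sum = 24
  position 4: throw height = 9, running sum = 33
  position 5: throw height = 9, running sum = 42
Total sum = 42; balls = sum / n = 42 / 6 = 7

Answer: 7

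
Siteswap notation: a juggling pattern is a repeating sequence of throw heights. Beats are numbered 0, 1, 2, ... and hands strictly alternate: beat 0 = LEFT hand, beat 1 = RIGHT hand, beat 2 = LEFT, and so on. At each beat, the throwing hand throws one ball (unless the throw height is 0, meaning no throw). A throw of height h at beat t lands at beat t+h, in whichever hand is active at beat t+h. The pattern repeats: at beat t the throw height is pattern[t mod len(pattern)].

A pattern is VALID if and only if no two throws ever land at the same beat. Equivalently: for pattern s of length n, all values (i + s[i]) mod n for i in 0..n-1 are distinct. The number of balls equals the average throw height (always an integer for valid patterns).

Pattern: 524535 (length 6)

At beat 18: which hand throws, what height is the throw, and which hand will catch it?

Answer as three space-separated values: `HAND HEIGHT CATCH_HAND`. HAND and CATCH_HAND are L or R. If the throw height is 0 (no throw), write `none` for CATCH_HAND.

Answer: L 5 R

Derivation:
Beat 18: 18 mod 2 = 0, so hand = L
Throw height = pattern[18 mod 6] = pattern[0] = 5
Lands at beat 18+5=23, 23 mod 2 = 1, so catch hand = R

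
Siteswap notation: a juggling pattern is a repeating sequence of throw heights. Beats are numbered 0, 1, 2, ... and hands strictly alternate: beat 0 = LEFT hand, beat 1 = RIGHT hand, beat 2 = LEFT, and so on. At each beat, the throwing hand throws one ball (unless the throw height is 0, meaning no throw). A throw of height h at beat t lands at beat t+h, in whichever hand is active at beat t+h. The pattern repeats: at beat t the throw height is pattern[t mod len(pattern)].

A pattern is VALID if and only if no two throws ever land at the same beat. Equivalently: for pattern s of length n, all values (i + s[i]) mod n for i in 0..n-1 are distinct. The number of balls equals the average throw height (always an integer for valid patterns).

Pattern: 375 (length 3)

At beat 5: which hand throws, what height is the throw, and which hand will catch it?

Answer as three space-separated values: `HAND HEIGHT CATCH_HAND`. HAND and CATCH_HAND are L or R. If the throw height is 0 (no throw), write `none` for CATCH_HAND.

Beat 5: 5 mod 2 = 1, so hand = R
Throw height = pattern[5 mod 3] = pattern[2] = 5
Lands at beat 5+5=10, 10 mod 2 = 0, so catch hand = L

Answer: R 5 L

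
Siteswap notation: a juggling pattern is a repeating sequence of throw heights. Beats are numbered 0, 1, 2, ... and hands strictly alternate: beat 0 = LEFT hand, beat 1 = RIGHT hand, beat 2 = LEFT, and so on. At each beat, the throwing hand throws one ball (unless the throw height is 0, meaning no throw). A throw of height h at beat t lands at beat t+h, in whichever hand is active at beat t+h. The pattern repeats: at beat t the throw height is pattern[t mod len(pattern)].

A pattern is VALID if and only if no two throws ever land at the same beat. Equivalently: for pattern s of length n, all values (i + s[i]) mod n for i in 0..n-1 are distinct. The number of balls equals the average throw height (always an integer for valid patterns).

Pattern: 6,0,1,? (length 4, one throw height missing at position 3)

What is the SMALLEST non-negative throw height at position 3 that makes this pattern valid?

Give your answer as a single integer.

Answer: 1

Derivation:
i=0: (0 + 6) mod 4 = 2
i=1: (1 + 0) mod 4 = 1
i=2: (2 + 1) mod 4 = 3
i=3: s[i]=? (unknown)
Known residues: [1, 2, 3]; need a permutation of 0..3, so missing residue r = 0
Need (3 + s) mod 4 = 0; smallest s = (0 - 3) mod 4 = 1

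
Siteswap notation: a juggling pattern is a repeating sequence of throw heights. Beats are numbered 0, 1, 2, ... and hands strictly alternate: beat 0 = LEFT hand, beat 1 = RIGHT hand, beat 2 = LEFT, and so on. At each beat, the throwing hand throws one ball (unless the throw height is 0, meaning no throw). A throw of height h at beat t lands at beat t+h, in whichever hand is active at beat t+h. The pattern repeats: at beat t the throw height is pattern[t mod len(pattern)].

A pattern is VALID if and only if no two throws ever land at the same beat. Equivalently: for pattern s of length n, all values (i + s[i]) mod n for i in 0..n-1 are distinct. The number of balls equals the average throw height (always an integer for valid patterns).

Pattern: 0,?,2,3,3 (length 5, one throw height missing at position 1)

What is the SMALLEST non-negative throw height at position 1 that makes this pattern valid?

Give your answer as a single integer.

i=0: (0 + 0) mod 5 = 0
i=1: s[i]=? (unknown)
i=2: (2 + 2) mod 5 = 4
i=3: (3 + 3) mod 5 = 1
i=4: (4 + 3) mod 5 = 2
Known residues: [0, 1, 2, 4]; need a permutation of 0..4, so missing residue r = 3
Need (1 + s) mod 5 = 3; smallest s = (3 - 1) mod 5 = 2

Answer: 2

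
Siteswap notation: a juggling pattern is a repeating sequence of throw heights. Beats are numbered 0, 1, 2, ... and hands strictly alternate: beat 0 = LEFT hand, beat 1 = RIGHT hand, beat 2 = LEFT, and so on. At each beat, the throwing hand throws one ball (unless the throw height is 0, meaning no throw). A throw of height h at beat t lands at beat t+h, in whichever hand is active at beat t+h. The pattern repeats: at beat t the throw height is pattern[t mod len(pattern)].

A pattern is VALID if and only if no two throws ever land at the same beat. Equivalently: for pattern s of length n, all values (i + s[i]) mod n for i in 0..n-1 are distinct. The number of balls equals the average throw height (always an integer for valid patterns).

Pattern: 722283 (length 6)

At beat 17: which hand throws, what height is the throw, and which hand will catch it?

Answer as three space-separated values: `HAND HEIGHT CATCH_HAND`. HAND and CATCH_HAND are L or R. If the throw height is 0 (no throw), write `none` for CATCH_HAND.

Answer: R 3 L

Derivation:
Beat 17: 17 mod 2 = 1, so hand = R
Throw height = pattern[17 mod 6] = pattern[5] = 3
Lands at beat 17+3=20, 20 mod 2 = 0, so catch hand = L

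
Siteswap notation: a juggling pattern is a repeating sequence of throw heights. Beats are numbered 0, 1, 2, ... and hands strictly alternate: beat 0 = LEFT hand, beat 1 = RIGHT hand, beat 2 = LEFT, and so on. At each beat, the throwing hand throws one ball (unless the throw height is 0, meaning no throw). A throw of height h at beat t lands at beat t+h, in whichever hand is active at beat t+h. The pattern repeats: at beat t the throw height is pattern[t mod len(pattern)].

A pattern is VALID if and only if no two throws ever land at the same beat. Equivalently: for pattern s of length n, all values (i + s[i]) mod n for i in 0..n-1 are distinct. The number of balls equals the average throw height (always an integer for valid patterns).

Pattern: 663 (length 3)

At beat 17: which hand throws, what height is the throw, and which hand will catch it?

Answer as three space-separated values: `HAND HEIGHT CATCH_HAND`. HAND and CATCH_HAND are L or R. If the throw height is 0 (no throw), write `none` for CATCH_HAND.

Beat 17: 17 mod 2 = 1, so hand = R
Throw height = pattern[17 mod 3] = pattern[2] = 3
Lands at beat 17+3=20, 20 mod 2 = 0, so catch hand = L

Answer: R 3 L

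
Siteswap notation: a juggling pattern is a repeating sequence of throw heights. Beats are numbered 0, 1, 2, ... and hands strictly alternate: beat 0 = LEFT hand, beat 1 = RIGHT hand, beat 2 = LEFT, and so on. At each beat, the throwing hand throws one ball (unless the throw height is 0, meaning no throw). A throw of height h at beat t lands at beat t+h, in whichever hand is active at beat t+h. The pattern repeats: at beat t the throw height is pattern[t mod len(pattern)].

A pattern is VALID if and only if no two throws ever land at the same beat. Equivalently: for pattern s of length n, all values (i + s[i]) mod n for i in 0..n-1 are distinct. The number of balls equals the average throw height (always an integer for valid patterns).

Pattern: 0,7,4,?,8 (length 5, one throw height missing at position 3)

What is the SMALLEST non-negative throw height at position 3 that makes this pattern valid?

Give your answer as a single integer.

Answer: 1

Derivation:
i=0: (0 + 0) mod 5 = 0
i=1: (1 + 7) mod 5 = 3
i=2: (2 + 4) mod 5 = 1
i=3: s[i]=? (unknown)
i=4: (4 + 8) mod 5 = 2
Known residues: [0, 1, 2, 3]; need a permutation of 0..4, so missing residue r = 4
Need (3 + s) mod 5 = 4; smallest s = (4 - 3) mod 5 = 1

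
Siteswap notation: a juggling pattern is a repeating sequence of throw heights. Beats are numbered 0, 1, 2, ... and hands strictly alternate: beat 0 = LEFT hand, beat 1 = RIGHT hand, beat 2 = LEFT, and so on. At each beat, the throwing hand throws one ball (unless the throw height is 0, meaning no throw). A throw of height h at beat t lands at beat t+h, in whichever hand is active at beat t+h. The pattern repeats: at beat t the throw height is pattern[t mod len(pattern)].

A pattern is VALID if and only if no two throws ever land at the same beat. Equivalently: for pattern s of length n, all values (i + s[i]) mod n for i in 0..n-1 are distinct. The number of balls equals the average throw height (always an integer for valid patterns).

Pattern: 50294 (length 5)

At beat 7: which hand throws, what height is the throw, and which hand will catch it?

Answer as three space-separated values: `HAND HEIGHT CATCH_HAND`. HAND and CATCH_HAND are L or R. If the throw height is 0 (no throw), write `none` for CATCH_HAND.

Answer: R 2 R

Derivation:
Beat 7: 7 mod 2 = 1, so hand = R
Throw height = pattern[7 mod 5] = pattern[2] = 2
Lands at beat 7+2=9, 9 mod 2 = 1, so catch hand = R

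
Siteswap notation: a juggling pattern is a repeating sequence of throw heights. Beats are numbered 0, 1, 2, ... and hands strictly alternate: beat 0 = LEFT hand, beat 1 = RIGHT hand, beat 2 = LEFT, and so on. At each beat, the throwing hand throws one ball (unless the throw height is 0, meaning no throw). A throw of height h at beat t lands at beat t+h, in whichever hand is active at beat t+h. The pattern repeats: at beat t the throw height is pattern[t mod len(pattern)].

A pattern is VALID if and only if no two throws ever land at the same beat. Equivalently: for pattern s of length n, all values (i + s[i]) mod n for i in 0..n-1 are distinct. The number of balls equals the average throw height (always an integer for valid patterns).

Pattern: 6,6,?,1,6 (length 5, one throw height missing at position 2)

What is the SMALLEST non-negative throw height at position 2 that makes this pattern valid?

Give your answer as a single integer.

i=0: (0 + 6) mod 5 = 1
i=1: (1 + 6) mod 5 = 2
i=2: s[i]=? (unknown)
i=3: (3 + 1) mod 5 = 4
i=4: (4 + 6) mod 5 = 0
Known residues: [0, 1, 2, 4]; need a permutation of 0..4, so missing residue r = 3
Need (2 + s) mod 5 = 3; smallest s = (3 - 2) mod 5 = 1

Answer: 1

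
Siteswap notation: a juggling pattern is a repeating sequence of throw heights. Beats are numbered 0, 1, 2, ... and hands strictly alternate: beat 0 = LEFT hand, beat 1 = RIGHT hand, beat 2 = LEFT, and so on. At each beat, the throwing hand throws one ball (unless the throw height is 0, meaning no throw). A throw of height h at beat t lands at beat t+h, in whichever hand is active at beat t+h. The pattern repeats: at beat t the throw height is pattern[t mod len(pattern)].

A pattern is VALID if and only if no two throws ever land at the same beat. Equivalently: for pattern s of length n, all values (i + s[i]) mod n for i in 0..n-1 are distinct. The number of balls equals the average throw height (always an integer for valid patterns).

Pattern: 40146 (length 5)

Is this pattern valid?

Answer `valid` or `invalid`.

i=0: (i + s[i]) mod n = (0 + 4) mod 5 = 4
i=1: (i + s[i]) mod n = (1 + 0) mod 5 = 1
i=2: (i + s[i]) mod n = (2 + 1) mod 5 = 3
i=3: (i + s[i]) mod n = (3 + 4) mod 5 = 2
i=4: (i + s[i]) mod n = (4 + 6) mod 5 = 0
Residues: [4, 1, 3, 2, 0], distinct: True

Answer: valid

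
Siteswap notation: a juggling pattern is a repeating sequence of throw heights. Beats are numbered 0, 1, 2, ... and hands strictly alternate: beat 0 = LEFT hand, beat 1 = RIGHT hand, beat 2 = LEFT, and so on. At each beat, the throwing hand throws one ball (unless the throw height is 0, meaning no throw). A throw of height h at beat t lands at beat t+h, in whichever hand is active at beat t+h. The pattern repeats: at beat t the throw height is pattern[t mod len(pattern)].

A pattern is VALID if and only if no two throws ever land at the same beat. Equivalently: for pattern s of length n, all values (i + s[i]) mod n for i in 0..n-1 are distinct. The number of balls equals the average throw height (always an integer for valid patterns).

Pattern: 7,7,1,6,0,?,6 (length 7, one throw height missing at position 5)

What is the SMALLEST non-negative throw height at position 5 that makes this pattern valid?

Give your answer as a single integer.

Answer: 1

Derivation:
i=0: (0 + 7) mod 7 = 0
i=1: (1 + 7) mod 7 = 1
i=2: (2 + 1) mod 7 = 3
i=3: (3 + 6) mod 7 = 2
i=4: (4 + 0) mod 7 = 4
i=5: s[i]=? (unknown)
i=6: (6 + 6) mod 7 = 5
Known residues: [0, 1, 2, 3, 4, 5]; need a permutation of 0..6, so missing residue r = 6
Need (5 + s) mod 7 = 6; smallest s = (6 - 5) mod 7 = 1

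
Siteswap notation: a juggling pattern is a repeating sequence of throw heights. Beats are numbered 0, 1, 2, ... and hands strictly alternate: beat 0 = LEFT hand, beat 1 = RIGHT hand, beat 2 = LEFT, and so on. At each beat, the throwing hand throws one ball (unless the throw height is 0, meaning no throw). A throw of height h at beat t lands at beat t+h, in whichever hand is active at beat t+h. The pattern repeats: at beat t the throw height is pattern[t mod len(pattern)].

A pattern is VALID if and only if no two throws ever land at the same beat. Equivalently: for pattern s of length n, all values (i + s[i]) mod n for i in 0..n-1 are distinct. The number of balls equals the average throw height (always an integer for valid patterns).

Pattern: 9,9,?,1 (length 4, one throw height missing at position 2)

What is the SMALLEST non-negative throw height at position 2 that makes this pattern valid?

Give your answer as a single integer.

i=0: (0 + 9) mod 4 = 1
i=1: (1 + 9) mod 4 = 2
i=2: s[i]=? (unknown)
i=3: (3 + 1) mod 4 = 0
Known residues: [0, 1, 2]; need a permutation of 0..3, so missing residue r = 3
Need (2 + s) mod 4 = 3; smallest s = (3 - 2) mod 4 = 1

Answer: 1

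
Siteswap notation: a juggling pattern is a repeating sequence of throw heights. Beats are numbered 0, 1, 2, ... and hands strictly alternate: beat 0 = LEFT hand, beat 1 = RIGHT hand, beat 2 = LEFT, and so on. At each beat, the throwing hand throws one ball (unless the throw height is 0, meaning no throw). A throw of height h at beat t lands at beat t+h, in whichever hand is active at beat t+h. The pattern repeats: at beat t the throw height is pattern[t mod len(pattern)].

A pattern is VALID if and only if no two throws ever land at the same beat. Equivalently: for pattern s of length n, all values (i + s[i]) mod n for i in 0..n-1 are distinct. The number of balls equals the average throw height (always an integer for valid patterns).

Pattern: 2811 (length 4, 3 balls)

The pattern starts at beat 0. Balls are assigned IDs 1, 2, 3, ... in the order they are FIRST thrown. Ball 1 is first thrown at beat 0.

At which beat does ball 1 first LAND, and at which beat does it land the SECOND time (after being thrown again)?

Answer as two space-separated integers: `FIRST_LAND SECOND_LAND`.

Answer: 2 3

Derivation:
Beat 0 (L): throw ball1 h=2 -> lands@2:L; in-air after throw: [b1@2:L]
Beat 1 (R): throw ball2 h=8 -> lands@9:R; in-air after throw: [b1@2:L b2@9:R]
Beat 2 (L): throw ball1 h=1 -> lands@3:R; in-air after throw: [b1@3:R b2@9:R]
Beat 3 (R): throw ball1 h=1 -> lands@4:L; in-air after throw: [b1@4:L b2@9:R]
Ball 1: thrown@0 h=2 -> first land @2; rethrown@2 h=1 -> second land @3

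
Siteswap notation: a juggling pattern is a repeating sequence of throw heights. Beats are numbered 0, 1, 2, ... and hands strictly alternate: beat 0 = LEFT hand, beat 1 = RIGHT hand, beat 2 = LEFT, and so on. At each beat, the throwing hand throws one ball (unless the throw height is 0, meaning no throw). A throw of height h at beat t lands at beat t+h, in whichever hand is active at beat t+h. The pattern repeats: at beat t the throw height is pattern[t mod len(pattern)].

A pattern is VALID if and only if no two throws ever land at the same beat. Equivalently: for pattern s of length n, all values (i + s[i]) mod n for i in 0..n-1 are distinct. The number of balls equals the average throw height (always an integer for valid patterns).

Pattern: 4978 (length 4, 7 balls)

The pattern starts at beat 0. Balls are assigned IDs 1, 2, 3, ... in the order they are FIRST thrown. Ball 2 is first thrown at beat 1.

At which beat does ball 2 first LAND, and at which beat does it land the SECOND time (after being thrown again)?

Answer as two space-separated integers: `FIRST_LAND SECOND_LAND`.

Answer: 10 17

Derivation:
Beat 0 (L): throw ball1 h=4 -> lands@4:L; in-air after throw: [b1@4:L]
Beat 1 (R): throw ball2 h=9 -> lands@10:L; in-air after throw: [b1@4:L b2@10:L]
Beat 2 (L): throw ball3 h=7 -> lands@9:R; in-air after throw: [b1@4:L b3@9:R b2@10:L]
Beat 3 (R): throw ball4 h=8 -> lands@11:R; in-air after throw: [b1@4:L b3@9:R b2@10:L b4@11:R]
Beat 4 (L): throw ball1 h=4 -> lands@8:L; in-air after throw: [b1@8:L b3@9:R b2@10:L b4@11:R]
Beat 5 (R): throw ball5 h=9 -> lands@14:L; in-air after throw: [b1@8:L b3@9:R b2@10:L b4@11:R b5@14:L]
Beat 6 (L): throw ball6 h=7 -> lands@13:R; in-air after throw: [b1@8:L b3@9:R b2@10:L b4@11:R b6@13:R b5@14:L]
Beat 7 (R): throw ball7 h=8 -> lands@15:R; in-air after throw: [b1@8:L b3@9:R b2@10:L b4@11:R b6@13:R b5@14:L b7@15:R]
Beat 8 (L): throw ball1 h=4 -> lands@12:L; in-air after throw: [b3@9:R b2@10:L b4@11:R b1@12:L b6@13:R b5@14:L b7@15:R]
Beat 9 (R): throw ball3 h=9 -> lands@18:L; in-air after throw: [b2@10:L b4@11:R b1@12:L b6@13:R b5@14:L b7@15:R b3@18:L]
Beat 10 (L): throw ball2 h=7 -> lands@17:R; in-air after throw: [b4@11:R b1@12:L b6@13:R b5@14:L b7@15:R b2@17:R b3@18:L]
Beat 11 (R): throw ball4 h=8 -> lands@19:R; in-air after throw: [b1@12:L b6@13:R b5@14:L b7@15:R b2@17:R b3@18:L b4@19:R]
Beat 12 (L): throw ball1 h=4 -> lands@16:L; in-air after throw: [b6@13:R b5@14:L b7@15:R b1@16:L b2@17:R b3@18:L b4@19:R]
Beat 13 (R): throw ball6 h=9 -> lands@22:L; in-air after throw: [b5@14:L b7@15:R b1@16:L b2@17:R b3@18:L b4@19:R b6@22:L]
Beat 14 (L): throw ball5 h=7 -> lands@21:R; in-air after throw: [b7@15:R b1@16:L b2@17:R b3@18:L b4@19:R b5@21:R b6@22:L]
Beat 15 (R): throw ball7 h=8 -> lands@23:R; in-air after throw: [b1@16:L b2@17:R b3@18:L b4@19:R b5@21:R b6@22:L b7@23:R]
Beat 16 (L): throw ball1 h=4 -> lands@20:L; in-air after throw: [b2@17:R b3@18:L b4@19:R b1@20:L b5@21:R b6@22:L b7@23:R]
Beat 17 (R): throw ball2 h=9 -> lands@26:L; in-air after throw: [b3@18:L b4@19:R b1@20:L b5@21:R b6@22:L b7@23:R b2@26:L]
Ball 2: thrown@1 h=9 -> first land @10; rethrown@10 h=7 -> second land @17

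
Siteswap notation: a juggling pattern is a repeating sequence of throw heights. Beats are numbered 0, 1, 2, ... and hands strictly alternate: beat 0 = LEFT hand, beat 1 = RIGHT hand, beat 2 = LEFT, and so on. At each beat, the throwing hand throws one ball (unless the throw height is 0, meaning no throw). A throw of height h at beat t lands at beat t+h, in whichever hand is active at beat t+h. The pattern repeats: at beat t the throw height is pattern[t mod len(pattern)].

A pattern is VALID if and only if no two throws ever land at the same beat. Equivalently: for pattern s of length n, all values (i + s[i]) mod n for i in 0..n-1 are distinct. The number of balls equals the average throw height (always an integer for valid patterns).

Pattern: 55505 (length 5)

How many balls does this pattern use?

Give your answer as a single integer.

Answer: 4

Derivation:
Pattern = [5, 5, 5, 0, 5], length n = 5
  position 0: throw height = 5, running sum = 5
  position 1: throw height = 5, running sum = 10
  position 2: throw height = 5, running sum = 15
  position 3: throw height = 0, running sum = 15
  position 4: throw height = 5, running sum = 20
Total sum = 20; balls = sum / n = 20 / 5 = 4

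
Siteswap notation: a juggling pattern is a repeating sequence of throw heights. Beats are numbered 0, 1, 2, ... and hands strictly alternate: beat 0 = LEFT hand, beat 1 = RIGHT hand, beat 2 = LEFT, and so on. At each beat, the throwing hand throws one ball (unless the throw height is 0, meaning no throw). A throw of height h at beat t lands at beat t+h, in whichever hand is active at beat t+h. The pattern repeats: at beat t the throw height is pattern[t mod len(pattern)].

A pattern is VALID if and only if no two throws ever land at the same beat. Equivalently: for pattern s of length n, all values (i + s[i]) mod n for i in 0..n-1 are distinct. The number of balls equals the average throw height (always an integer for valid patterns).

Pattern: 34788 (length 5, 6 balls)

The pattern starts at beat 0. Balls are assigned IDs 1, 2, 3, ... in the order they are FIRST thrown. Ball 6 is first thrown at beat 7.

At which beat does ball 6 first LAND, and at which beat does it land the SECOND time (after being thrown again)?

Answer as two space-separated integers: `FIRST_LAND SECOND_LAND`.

Beat 0 (L): throw ball1 h=3 -> lands@3:R; in-air after throw: [b1@3:R]
Beat 1 (R): throw ball2 h=4 -> lands@5:R; in-air after throw: [b1@3:R b2@5:R]
Beat 2 (L): throw ball3 h=7 -> lands@9:R; in-air after throw: [b1@3:R b2@5:R b3@9:R]
Beat 3 (R): throw ball1 h=8 -> lands@11:R; in-air after throw: [b2@5:R b3@9:R b1@11:R]
Beat 4 (L): throw ball4 h=8 -> lands@12:L; in-air after throw: [b2@5:R b3@9:R b1@11:R b4@12:L]
Beat 5 (R): throw ball2 h=3 -> lands@8:L; in-air after throw: [b2@8:L b3@9:R b1@11:R b4@12:L]
Beat 6 (L): throw ball5 h=4 -> lands@10:L; in-air after throw: [b2@8:L b3@9:R b5@10:L b1@11:R b4@12:L]
Beat 7 (R): throw ball6 h=7 -> lands@14:L; in-air after throw: [b2@8:L b3@9:R b5@10:L b1@11:R b4@12:L b6@14:L]
Beat 8 (L): throw ball2 h=8 -> lands@16:L; in-air after throw: [b3@9:R b5@10:L b1@11:R b4@12:L b6@14:L b2@16:L]
Beat 9 (R): throw ball3 h=8 -> lands@17:R; in-air after throw: [b5@10:L b1@11:R b4@12:L b6@14:L b2@16:L b3@17:R]
Beat 10 (L): throw ball5 h=3 -> lands@13:R; in-air after throw: [b1@11:R b4@12:L b5@13:R b6@14:L b2@16:L b3@17:R]
Beat 11 (R): throw ball1 h=4 -> lands@15:R; in-air after throw: [b4@12:L b5@13:R b6@14:L b1@15:R b2@16:L b3@17:R]
Beat 12 (L): throw ball4 h=7 -> lands@19:R; in-air after throw: [b5@13:R b6@14:L b1@15:R b2@16:L b3@17:R b4@19:R]
Beat 13 (R): throw ball5 h=8 -> lands@21:R; in-air after throw: [b6@14:L b1@15:R b2@16:L b3@17:R b4@19:R b5@21:R]
Beat 14 (L): throw ball6 h=8 -> lands@22:L; in-air after throw: [b1@15:R b2@16:L b3@17:R b4@19:R b5@21:R b6@22:L]
Beat 15 (R): throw ball1 h=3 -> lands@18:L; in-air after throw: [b2@16:L b3@17:R b1@18:L b4@19:R b5@21:R b6@22:L]
Ball 6: thrown@7 h=7 -> first land @14; rethrown@14 h=8 -> second land @22

Answer: 14 22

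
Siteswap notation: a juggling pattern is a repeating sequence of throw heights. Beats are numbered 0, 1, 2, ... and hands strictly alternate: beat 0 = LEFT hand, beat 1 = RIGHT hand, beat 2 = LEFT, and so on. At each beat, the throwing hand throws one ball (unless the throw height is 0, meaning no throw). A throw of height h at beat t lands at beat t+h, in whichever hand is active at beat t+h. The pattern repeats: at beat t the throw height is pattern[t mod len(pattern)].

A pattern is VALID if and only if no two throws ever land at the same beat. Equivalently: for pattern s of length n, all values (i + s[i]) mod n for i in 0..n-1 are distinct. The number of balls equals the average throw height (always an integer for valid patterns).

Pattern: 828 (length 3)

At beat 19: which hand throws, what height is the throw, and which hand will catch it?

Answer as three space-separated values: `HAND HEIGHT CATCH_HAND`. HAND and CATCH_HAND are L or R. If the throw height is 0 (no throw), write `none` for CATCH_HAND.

Beat 19: 19 mod 2 = 1, so hand = R
Throw height = pattern[19 mod 3] = pattern[1] = 2
Lands at beat 19+2=21, 21 mod 2 = 1, so catch hand = R

Answer: R 2 R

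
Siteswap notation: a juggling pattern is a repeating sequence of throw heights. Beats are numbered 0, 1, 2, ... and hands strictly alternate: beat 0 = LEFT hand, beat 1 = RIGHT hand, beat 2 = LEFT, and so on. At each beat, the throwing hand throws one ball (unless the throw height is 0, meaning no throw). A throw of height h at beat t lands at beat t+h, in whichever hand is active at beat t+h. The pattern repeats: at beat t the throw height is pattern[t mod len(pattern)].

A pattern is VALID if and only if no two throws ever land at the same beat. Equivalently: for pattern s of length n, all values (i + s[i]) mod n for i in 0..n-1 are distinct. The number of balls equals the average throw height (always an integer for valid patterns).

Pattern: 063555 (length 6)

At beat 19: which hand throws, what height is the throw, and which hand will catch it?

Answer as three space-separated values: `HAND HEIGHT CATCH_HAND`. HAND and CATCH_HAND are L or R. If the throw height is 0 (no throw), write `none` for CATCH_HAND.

Answer: R 6 R

Derivation:
Beat 19: 19 mod 2 = 1, so hand = R
Throw height = pattern[19 mod 6] = pattern[1] = 6
Lands at beat 19+6=25, 25 mod 2 = 1, so catch hand = R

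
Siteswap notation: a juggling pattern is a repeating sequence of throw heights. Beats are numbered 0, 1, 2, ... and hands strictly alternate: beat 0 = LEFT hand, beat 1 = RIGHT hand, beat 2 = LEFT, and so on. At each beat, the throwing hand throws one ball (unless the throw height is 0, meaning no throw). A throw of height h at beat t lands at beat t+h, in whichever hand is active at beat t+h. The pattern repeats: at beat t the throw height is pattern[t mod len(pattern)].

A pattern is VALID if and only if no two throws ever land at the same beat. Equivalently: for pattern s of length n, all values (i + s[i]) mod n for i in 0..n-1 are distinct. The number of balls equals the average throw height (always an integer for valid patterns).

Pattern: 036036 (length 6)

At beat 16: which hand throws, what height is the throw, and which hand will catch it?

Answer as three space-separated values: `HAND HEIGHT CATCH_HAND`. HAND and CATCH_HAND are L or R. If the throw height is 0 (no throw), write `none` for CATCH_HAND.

Answer: L 3 R

Derivation:
Beat 16: 16 mod 2 = 0, so hand = L
Throw height = pattern[16 mod 6] = pattern[4] = 3
Lands at beat 16+3=19, 19 mod 2 = 1, so catch hand = R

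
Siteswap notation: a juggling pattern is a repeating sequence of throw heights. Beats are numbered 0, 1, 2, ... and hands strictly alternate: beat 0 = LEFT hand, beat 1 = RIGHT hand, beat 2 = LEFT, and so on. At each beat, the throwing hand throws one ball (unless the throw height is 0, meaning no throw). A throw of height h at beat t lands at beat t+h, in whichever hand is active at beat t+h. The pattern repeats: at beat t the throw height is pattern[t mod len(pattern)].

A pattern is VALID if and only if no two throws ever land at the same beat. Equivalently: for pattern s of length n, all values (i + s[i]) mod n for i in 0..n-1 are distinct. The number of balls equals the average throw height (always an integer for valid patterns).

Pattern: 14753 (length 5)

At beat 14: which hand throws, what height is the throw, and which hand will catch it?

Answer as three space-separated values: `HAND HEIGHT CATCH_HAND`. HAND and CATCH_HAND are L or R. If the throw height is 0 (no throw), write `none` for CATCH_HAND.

Beat 14: 14 mod 2 = 0, so hand = L
Throw height = pattern[14 mod 5] = pattern[4] = 3
Lands at beat 14+3=17, 17 mod 2 = 1, so catch hand = R

Answer: L 3 R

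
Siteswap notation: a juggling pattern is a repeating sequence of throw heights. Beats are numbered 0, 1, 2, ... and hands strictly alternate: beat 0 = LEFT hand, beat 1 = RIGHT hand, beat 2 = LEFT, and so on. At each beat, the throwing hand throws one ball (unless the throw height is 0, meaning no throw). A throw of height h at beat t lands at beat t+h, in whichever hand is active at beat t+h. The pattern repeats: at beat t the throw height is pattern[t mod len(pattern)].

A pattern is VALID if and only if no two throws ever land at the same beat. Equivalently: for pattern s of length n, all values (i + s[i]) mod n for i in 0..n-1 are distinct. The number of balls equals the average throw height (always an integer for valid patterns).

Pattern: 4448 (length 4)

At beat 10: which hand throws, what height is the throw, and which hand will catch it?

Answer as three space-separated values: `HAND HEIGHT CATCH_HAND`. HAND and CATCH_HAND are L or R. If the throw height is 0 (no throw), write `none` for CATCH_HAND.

Beat 10: 10 mod 2 = 0, so hand = L
Throw height = pattern[10 mod 4] = pattern[2] = 4
Lands at beat 10+4=14, 14 mod 2 = 0, so catch hand = L

Answer: L 4 L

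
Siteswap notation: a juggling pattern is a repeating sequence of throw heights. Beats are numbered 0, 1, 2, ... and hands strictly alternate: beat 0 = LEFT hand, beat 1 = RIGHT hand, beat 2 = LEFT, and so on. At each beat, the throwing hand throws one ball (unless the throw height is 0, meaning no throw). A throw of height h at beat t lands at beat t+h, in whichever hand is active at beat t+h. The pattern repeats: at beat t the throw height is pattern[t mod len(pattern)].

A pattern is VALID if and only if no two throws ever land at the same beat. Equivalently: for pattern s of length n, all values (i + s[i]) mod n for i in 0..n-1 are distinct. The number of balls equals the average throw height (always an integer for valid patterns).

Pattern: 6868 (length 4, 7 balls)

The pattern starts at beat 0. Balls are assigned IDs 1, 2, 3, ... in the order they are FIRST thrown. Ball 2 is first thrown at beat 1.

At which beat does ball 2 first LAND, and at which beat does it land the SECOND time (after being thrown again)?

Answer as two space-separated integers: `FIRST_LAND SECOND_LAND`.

Beat 0 (L): throw ball1 h=6 -> lands@6:L; in-air after throw: [b1@6:L]
Beat 1 (R): throw ball2 h=8 -> lands@9:R; in-air after throw: [b1@6:L b2@9:R]
Beat 2 (L): throw ball3 h=6 -> lands@8:L; in-air after throw: [b1@6:L b3@8:L b2@9:R]
Beat 3 (R): throw ball4 h=8 -> lands@11:R; in-air after throw: [b1@6:L b3@8:L b2@9:R b4@11:R]
Beat 4 (L): throw ball5 h=6 -> lands@10:L; in-air after throw: [b1@6:L b3@8:L b2@9:R b5@10:L b4@11:R]
Beat 5 (R): throw ball6 h=8 -> lands@13:R; in-air after throw: [b1@6:L b3@8:L b2@9:R b5@10:L b4@11:R b6@13:R]
Beat 6 (L): throw ball1 h=6 -> lands@12:L; in-air after throw: [b3@8:L b2@9:R b5@10:L b4@11:R b1@12:L b6@13:R]
Beat 7 (R): throw ball7 h=8 -> lands@15:R; in-air after throw: [b3@8:L b2@9:R b5@10:L b4@11:R b1@12:L b6@13:R b7@15:R]
Beat 8 (L): throw ball3 h=6 -> lands@14:L; in-air after throw: [b2@9:R b5@10:L b4@11:R b1@12:L b6@13:R b3@14:L b7@15:R]
Beat 9 (R): throw ball2 h=8 -> lands@17:R; in-air after throw: [b5@10:L b4@11:R b1@12:L b6@13:R b3@14:L b7@15:R b2@17:R]
Beat 10 (L): throw ball5 h=6 -> lands@16:L; in-air after throw: [b4@11:R b1@12:L b6@13:R b3@14:L b7@15:R b5@16:L b2@17:R]
Beat 11 (R): throw ball4 h=8 -> lands@19:R; in-air after throw: [b1@12:L b6@13:R b3@14:L b7@15:R b5@16:L b2@17:R b4@19:R]
Beat 12 (L): throw ball1 h=6 -> lands@18:L; in-air after throw: [b6@13:R b3@14:L b7@15:R b5@16:L b2@17:R b1@18:L b4@19:R]
Beat 13 (R): throw ball6 h=8 -> lands@21:R; in-air after throw: [b3@14:L b7@15:R b5@16:L b2@17:R b1@18:L b4@19:R b6@21:R]
Beat 14 (L): throw ball3 h=6 -> lands@20:L; in-air after throw: [b7@15:R b5@16:L b2@17:R b1@18:L b4@19:R b3@20:L b6@21:R]
Beat 15 (R): throw ball7 h=8 -> lands@23:R; in-air after throw: [b5@16:L b2@17:R b1@18:L b4@19:R b3@20:L b6@21:R b7@23:R]
Beat 16 (L): throw ball5 h=6 -> lands@22:L; in-air after throw: [b2@17:R b1@18:L b4@19:R b3@20:L b6@21:R b5@22:L b7@23:R]
Beat 17 (R): throw ball2 h=8 -> lands@25:R; in-air after throw: [b1@18:L b4@19:R b3@20:L b6@21:R b5@22:L b7@23:R b2@25:R]
Ball 2: thrown@1 h=8 -> first land @9; rethrown@9 h=8 -> second land @17

Answer: 9 17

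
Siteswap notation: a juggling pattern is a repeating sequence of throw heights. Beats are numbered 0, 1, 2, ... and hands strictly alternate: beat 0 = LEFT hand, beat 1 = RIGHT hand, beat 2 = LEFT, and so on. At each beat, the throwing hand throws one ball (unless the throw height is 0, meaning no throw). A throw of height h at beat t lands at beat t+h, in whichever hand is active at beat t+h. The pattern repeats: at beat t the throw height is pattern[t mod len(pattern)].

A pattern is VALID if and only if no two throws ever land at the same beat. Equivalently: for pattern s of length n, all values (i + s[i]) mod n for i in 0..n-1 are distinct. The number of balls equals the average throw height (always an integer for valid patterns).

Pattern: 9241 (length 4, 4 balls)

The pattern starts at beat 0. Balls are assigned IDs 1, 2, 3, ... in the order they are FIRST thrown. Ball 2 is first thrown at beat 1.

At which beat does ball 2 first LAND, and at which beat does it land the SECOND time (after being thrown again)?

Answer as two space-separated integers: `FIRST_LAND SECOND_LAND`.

Answer: 3 4

Derivation:
Beat 0 (L): throw ball1 h=9 -> lands@9:R; in-air after throw: [b1@9:R]
Beat 1 (R): throw ball2 h=2 -> lands@3:R; in-air after throw: [b2@3:R b1@9:R]
Beat 2 (L): throw ball3 h=4 -> lands@6:L; in-air after throw: [b2@3:R b3@6:L b1@9:R]
Beat 3 (R): throw ball2 h=1 -> lands@4:L; in-air after throw: [b2@4:L b3@6:L b1@9:R]
Beat 4 (L): throw ball2 h=9 -> lands@13:R; in-air after throw: [b3@6:L b1@9:R b2@13:R]
Ball 2: thrown@1 h=2 -> first land @3; rethrown@3 h=1 -> second land @4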